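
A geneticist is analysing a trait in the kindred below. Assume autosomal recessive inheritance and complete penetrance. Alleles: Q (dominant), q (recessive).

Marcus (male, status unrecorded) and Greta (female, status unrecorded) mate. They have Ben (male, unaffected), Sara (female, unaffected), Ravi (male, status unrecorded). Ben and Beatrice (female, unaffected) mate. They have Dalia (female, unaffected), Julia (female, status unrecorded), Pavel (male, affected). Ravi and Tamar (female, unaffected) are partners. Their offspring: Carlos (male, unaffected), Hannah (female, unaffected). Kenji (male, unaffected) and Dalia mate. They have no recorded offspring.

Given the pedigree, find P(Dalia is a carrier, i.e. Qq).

2/3

Ben is unaffected so carries Q and passed q to Pavel (qq), so Ben is Qq.
Beatrice is unaffected so carries Q and passed q to Pavel (qq), so Beatrice is Qq.
Their cross gives offspring ratios 1/4 QQ : 1/2 Qq : 1/4 qq. Conditioning on Dalia being unaffected, P(Qq) = 1/2 / 3/4 = 2/3.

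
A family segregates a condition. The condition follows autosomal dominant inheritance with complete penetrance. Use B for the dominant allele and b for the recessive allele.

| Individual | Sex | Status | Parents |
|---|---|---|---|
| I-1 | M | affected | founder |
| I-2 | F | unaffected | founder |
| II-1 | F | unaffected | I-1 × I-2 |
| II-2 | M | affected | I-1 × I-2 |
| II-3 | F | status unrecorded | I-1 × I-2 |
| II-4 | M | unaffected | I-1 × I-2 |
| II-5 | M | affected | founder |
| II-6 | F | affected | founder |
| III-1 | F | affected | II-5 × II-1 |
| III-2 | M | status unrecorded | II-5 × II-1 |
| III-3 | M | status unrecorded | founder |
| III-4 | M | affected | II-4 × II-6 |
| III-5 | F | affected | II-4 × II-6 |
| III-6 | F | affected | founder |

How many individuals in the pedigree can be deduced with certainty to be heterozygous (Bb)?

5

Obligate heterozygotes: I-1 is affected so carries B and passed b to II-1 (bb), so I-1 is Bb; II-2 is affected so carries B and received b from I-2 (bb), so II-2 is Bb; III-1 is affected so carries B and received b from II-1 (bb), so III-1 is Bb; III-4 is affected so carries B and received b from II-4 (bb), so III-4 is Bb; III-5 is affected so carries B and received b from II-4 (bb), so III-5 is Bb.
Every other individual is either homozygous by phenotype or has at least one consistent homozygous assignment, so the count is 5.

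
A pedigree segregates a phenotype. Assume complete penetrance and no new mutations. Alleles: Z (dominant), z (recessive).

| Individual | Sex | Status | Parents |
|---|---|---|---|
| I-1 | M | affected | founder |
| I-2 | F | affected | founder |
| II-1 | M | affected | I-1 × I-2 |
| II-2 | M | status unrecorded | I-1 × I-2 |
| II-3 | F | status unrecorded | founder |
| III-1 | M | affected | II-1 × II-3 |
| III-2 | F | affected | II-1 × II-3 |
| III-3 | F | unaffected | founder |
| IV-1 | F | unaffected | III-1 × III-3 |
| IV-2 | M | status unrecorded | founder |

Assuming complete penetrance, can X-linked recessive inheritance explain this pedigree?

Yes

A consistent assignment under X-linked recessive exists: I-1 X^z Y, I-2 X^z X^z, II-1 X^z Y, II-2 X^z Y, II-3 X^Z X^z, III-1 X^z Y, III-2 X^z X^z, III-3 X^Z X^Z, IV-1 X^Z X^z, IV-2 X^Z Y.
In this assignment every recorded phenotype matches its genotype and every non-founder's genotype is obtainable from its parents' genotypes, so the pedigree is consistent.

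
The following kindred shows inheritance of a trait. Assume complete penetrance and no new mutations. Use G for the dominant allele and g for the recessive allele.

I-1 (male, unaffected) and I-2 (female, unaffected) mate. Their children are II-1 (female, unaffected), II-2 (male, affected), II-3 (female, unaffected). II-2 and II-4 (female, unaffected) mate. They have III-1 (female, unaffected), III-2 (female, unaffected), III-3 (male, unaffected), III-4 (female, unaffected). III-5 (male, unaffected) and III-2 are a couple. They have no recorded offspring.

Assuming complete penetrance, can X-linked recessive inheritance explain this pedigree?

Yes

A consistent assignment under X-linked recessive exists: I-1 X^G Y, I-2 X^G X^g, II-1 X^G X^G, II-2 X^g Y, II-3 X^G X^G, II-4 X^G X^G, III-1 X^G X^g, III-2 X^G X^g, III-3 X^G Y, III-4 X^G X^g, III-5 X^G Y.
In this assignment every recorded phenotype matches its genotype and every non-founder's genotype is obtainable from its parents' genotypes, so the pedigree is consistent.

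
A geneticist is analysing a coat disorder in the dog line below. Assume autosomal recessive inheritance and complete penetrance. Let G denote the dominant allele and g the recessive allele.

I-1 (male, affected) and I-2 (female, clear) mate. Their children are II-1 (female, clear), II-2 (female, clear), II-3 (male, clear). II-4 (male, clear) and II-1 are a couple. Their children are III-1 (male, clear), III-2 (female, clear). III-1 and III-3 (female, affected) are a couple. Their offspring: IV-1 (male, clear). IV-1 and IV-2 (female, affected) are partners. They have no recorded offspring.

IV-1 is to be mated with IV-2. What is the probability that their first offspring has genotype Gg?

IV-1 is clear so carries G and received g from III-3 (gg), so IV-1 is Gg.
IV-2 is affected, so IV-2 is gg.
The cross gives 1/2 Gg : 1/2 gg, so P(offspring has genotype Gg) = 1/2.

1/2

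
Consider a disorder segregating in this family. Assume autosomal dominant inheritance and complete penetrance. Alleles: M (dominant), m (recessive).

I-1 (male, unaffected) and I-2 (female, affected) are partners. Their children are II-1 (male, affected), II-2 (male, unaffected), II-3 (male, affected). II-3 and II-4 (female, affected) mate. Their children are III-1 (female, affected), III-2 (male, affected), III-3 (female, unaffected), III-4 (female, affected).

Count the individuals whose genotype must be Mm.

Obligate heterozygotes: I-2 is affected so carries M and passed m to II-2 (mm), so I-2 is Mm; II-1 is affected so carries M and received m from I-1 (mm), so II-1 is Mm; II-3 is affected so carries M and received m from I-1 (mm), so II-3 is Mm; II-4 is affected so carries M and passed m to III-3 (mm), so II-4 is Mm.
Every other individual is either homozygous by phenotype or has at least one consistent homozygous assignment, so the count is 4.

4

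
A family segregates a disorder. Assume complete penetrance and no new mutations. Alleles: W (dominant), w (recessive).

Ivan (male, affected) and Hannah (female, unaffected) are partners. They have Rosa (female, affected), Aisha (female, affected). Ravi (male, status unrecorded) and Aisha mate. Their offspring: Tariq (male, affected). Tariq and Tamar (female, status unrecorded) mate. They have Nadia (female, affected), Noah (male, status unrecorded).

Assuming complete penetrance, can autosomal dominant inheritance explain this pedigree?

Yes

A consistent assignment under autosomal dominant exists: Ivan WW, Hannah ww, Rosa Ww, Aisha Ww, Ravi WW, Tariq WW, Tamar WW, Nadia WW, Noah WW.
In this assignment every recorded phenotype matches its genotype and every non-founder's genotype is obtainable from its parents' genotypes, so the pedigree is consistent.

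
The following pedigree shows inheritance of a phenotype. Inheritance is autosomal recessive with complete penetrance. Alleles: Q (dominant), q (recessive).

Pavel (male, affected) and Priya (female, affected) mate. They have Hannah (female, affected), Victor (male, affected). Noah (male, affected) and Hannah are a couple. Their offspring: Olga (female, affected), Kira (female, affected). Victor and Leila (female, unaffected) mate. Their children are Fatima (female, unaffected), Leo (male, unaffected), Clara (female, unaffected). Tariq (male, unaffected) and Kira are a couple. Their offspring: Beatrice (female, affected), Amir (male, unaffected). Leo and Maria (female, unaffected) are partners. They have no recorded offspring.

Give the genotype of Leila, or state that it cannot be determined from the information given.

cannot be determined

Leila's phenotype allows QQ or Qq, and no parent or child forces a single allele at both positions; consistent genotype assignments exist with Leila as QQ or Qq.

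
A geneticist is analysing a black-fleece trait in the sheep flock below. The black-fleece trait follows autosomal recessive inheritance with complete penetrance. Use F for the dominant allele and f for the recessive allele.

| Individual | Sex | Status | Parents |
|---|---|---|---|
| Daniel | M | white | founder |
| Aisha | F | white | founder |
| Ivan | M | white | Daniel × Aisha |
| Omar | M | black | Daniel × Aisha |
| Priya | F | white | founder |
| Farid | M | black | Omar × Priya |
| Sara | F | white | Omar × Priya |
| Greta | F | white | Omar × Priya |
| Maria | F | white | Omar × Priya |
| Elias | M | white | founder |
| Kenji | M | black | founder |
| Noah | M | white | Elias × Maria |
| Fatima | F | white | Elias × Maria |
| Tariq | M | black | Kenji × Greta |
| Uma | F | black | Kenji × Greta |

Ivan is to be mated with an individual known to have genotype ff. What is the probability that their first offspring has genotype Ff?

Daniel is white so carries F and passed f to Omar (ff), so Daniel is Ff.
Aisha is white so carries F and passed f to Omar (ff), so Aisha is Ff.
Ivan is a white offspring of Daniel (Ff) × Aisha (Ff), whose cross gives 1/4 FF : 1/2 Ff : 1/4 ff; conditioning on being white, Ivan is FF with probability 1/3, Ff with probability 2/3.
Summing over parental genotype combinations, P(offspring has genotype Ff) = 1/3·1 + 2/3·1/2 = 2/3.

2/3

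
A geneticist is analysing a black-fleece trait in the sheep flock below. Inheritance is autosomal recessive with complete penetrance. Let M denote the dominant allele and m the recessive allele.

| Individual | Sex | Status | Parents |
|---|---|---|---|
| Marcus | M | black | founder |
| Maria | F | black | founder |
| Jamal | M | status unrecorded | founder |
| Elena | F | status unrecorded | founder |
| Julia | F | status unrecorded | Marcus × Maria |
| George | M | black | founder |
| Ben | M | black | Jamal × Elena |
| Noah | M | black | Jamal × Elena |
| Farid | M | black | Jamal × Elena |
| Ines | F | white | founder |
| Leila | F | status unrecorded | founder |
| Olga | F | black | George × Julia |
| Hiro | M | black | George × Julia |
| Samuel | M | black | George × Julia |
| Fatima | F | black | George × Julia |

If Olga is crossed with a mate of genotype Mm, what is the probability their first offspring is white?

1/2

Olga is black, so Olga is mm.
The cross gives 1/2 Mm : 1/2 mm, so P(offspring is white) = 1/2.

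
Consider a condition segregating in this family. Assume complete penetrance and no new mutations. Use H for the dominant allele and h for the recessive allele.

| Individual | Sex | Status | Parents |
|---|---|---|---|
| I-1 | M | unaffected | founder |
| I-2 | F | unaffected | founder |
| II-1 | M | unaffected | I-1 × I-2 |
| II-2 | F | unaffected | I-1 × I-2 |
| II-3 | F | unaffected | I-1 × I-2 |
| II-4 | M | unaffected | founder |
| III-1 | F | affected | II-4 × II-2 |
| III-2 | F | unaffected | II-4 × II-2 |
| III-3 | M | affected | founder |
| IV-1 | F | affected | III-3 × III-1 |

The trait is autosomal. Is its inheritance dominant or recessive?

II-4 and II-2 are both unaffected yet have an affected child III-1. Under dominance, an affected child requires at least one affected parent, so the trait cannot be dominant.

recessive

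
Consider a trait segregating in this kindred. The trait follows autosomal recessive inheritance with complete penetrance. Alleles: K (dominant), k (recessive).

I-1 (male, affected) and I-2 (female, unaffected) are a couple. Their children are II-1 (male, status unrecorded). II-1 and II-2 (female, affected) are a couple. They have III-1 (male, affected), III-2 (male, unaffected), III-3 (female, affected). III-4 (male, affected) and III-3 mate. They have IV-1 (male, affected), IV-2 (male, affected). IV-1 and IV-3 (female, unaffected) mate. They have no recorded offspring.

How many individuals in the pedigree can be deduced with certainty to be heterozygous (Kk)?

2

Obligate heterozygotes: II-1 passed K to III-2 (Kk, whose k came from II-2) and received k from I-1 (kk), so II-1 is Kk; III-2 is unaffected so carries K and received k from II-2 (kk), so III-2 is Kk.
Every other individual is either homozygous by phenotype or has at least one consistent homozygous assignment, so the count is 2.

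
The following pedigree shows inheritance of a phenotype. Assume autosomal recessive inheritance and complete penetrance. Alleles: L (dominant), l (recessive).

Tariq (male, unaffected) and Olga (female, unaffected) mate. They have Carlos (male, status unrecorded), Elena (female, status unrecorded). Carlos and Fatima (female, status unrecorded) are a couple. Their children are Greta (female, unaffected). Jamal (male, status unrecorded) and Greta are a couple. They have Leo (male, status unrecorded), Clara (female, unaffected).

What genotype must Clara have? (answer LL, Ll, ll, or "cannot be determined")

Clara's phenotype allows LL or Ll, and no parent or child forces a single allele at both positions; consistent genotype assignments exist with Clara as LL or Ll.

cannot be determined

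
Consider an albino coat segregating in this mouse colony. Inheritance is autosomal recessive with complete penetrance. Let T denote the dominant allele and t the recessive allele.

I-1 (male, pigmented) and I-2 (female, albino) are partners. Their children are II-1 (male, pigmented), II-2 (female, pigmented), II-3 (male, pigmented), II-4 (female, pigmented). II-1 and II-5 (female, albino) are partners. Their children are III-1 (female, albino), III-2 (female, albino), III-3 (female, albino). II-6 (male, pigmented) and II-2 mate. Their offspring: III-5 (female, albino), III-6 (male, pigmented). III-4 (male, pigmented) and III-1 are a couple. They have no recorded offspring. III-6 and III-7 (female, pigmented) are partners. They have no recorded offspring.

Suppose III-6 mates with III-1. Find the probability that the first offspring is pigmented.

II-6 is pigmented so carries T and passed t to III-5 (tt), so II-6 is Tt.
II-2 is pigmented so carries T and received t from I-2 (tt), so II-2 is Tt.
III-6 is a pigmented offspring of II-6 (Tt) × II-2 (Tt), whose cross gives 1/4 TT : 1/2 Tt : 1/4 tt; conditioning on being pigmented, III-6 is TT with probability 1/3, Tt with probability 2/3.
III-1 is albino, so III-1 is tt.
Summing over parental genotype combinations, P(offspring is pigmented) = 1/3·1 + 2/3·1/2 = 2/3.

2/3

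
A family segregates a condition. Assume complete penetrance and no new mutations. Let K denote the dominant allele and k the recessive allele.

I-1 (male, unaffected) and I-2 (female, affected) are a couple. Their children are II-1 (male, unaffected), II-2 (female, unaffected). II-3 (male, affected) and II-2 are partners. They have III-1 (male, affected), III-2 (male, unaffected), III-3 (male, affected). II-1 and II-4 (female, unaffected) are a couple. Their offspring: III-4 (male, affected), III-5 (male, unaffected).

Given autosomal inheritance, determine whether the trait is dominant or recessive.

recessive

II-1 and II-4 are both unaffected yet have an affected child III-4. Under dominance, an affected child requires at least one affected parent, so the trait cannot be dominant.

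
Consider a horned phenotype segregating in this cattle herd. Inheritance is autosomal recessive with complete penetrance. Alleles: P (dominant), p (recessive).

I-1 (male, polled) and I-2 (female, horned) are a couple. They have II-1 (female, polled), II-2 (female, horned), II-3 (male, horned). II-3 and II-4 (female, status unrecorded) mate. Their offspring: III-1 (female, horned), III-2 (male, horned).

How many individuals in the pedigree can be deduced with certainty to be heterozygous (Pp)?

2

Obligate heterozygotes: I-1 is polled so carries P and passed p to II-2 (pp), so I-1 is Pp; II-1 is polled so carries P and received p from I-2 (pp), so II-1 is Pp.
Every other individual is either homozygous by phenotype or has at least one consistent homozygous assignment, so the count is 2.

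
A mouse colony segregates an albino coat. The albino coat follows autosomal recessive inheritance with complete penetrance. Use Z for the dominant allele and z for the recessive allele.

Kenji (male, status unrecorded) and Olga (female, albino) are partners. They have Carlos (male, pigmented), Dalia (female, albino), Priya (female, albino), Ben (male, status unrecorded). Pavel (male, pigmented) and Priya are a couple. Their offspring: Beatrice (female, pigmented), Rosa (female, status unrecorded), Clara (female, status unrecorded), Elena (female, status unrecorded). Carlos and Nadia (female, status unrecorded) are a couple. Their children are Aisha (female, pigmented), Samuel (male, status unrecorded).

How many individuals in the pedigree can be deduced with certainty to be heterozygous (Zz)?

Obligate heterozygotes: Kenji passed Z to Carlos (Zz, whose z came from Olga) and passed z to Dalia (zz), so Kenji is Zz; Carlos is pigmented so carries Z and received z from Olga (zz), so Carlos is Zz; Beatrice is pigmented so carries Z and received z from Priya (zz), so Beatrice is Zz.
Every other individual is either homozygous by phenotype or has at least one consistent homozygous assignment, so the count is 3.

3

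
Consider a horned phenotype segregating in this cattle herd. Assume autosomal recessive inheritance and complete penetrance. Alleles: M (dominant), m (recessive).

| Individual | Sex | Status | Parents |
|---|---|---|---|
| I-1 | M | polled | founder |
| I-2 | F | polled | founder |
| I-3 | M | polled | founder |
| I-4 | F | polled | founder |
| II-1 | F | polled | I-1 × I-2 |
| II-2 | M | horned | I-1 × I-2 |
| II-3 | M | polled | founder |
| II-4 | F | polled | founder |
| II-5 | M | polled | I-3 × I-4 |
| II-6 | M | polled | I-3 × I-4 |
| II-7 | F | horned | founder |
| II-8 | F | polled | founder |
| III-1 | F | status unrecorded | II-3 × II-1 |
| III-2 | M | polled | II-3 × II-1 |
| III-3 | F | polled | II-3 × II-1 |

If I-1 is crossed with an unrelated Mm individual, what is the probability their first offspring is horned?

1/4

I-1 is polled so carries M and passed m to II-2 (mm), so I-1 is Mm.
The cross gives 1/4 MM : 1/2 Mm : 1/4 mm, so P(offspring is horned) = 1/4.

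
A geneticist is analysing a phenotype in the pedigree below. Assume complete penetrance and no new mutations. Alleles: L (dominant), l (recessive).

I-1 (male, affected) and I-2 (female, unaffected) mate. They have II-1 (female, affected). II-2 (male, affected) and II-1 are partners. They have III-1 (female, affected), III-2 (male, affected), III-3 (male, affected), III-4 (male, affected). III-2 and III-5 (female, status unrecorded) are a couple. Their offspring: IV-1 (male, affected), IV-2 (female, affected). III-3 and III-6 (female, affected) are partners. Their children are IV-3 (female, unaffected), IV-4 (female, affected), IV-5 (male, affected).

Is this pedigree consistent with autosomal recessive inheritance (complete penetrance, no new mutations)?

Under autosomal recessive, IV-3 (unaffected, female) cannot arise from III-3 (affected) × III-6 (affected).

No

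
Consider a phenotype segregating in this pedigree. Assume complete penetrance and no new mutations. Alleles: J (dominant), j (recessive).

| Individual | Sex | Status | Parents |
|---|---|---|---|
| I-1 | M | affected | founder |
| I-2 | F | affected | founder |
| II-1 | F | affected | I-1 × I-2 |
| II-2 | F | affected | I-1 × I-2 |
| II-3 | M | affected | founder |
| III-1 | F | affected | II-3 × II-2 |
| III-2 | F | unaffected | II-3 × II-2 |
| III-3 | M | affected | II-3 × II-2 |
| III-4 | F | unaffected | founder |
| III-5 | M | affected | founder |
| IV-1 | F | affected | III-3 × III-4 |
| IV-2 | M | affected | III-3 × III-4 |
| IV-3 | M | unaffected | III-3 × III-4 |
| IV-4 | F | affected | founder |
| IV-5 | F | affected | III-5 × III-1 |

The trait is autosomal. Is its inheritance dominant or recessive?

II-3 and II-2 are both affected yet have an unaffected child III-2. Under a recessive model two affected parents are homozygous and every child would be affected, so the trait cannot be recessive.

dominant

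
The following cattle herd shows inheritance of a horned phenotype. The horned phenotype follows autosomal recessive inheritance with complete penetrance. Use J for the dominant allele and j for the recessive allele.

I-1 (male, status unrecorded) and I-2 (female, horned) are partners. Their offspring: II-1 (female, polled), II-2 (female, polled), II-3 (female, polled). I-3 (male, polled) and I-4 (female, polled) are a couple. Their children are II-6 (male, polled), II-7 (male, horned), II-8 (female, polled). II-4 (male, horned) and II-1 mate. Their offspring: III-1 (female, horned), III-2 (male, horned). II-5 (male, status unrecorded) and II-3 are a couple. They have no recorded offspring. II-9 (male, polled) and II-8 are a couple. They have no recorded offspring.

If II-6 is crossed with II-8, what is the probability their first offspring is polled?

8/9

I-3 is polled so carries J and passed j to II-7 (jj), so I-3 is Jj.
I-4 is polled so carries J and passed j to II-7 (jj), so I-4 is Jj.
II-6 is a polled offspring of I-3 (Jj) × I-4 (Jj), whose cross gives 1/4 JJ : 1/2 Jj : 1/4 jj; conditioning on being polled, II-6 is JJ with probability 1/3, Jj with probability 2/3.
II-8 is a polled offspring of I-3 (Jj) × I-4 (Jj), whose cross gives 1/4 JJ : 1/2 Jj : 1/4 jj; conditioning on being polled, II-8 is JJ with probability 1/3, Jj with probability 2/3.
Summing over parental genotype combinations, P(offspring is polled) = 1/9·1 + 2/9·1 + 2/9·1 + 4/9·3/4 = 8/9.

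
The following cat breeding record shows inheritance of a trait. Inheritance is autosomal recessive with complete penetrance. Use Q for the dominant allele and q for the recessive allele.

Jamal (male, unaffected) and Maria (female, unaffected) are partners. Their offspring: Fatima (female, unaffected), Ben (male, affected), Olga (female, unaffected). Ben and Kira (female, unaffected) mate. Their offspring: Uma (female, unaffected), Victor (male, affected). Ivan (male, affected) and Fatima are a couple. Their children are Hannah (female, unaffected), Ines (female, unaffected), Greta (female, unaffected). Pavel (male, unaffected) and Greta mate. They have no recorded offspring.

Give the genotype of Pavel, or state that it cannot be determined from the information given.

cannot be determined

Pavel's phenotype allows QQ or Qq, and no parent or child forces a single allele at both positions; consistent genotype assignments exist with Pavel as QQ or Qq.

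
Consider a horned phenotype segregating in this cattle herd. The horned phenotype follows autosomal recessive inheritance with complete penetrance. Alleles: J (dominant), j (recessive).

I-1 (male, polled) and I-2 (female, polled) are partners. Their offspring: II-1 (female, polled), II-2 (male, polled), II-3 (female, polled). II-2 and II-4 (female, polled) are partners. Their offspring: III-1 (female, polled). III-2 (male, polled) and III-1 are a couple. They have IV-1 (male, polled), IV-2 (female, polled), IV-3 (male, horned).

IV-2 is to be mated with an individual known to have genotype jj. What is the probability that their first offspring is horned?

III-2 is polled so carries J and passed j to IV-3 (jj), so III-2 is Jj.
III-1 is polled so carries J and passed j to IV-3 (jj), so III-1 is Jj.
IV-2 is a polled offspring of III-2 (Jj) × III-1 (Jj), whose cross gives 1/4 JJ : 1/2 Jj : 1/4 jj; conditioning on being polled, IV-2 is JJ with probability 1/3, Jj with probability 2/3.
Summing over parental genotype combinations, P(offspring is horned) = 2/3·1/2 = 1/3.

1/3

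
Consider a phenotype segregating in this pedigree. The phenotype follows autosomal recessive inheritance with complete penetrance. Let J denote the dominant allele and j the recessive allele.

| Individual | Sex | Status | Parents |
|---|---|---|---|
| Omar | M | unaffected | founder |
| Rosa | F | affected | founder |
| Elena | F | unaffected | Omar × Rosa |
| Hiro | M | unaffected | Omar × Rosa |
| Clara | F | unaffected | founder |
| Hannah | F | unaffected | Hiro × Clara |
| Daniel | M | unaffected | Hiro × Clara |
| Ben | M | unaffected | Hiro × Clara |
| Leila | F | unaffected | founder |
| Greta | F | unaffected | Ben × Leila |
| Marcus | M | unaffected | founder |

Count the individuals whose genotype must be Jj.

2

Obligate heterozygotes: Elena is unaffected so carries J and received j from Rosa (jj), so Elena is Jj; Hiro is unaffected so carries J and received j from Rosa (jj), so Hiro is Jj.
Every other individual is either homozygous by phenotype or has at least one consistent homozygous assignment, so the count is 2.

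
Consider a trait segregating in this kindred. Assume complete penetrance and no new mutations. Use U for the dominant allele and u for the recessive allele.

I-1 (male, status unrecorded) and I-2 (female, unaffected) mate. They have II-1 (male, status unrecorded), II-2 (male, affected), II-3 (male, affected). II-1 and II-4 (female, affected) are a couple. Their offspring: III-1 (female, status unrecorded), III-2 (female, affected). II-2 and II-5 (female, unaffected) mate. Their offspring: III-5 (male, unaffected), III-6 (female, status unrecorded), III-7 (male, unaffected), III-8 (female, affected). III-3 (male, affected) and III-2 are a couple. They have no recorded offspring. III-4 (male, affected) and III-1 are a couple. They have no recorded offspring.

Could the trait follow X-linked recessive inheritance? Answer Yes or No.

A consistent assignment under X-linked recessive exists: I-1 X^U Y, I-2 X^U X^u, II-1 X^u Y, II-2 X^u Y, II-3 X^u Y, II-4 X^u X^u, II-5 X^U X^u, III-1 X^u X^u, III-2 X^u X^u, III-3 X^u Y, III-4 X^u Y, III-5 X^U Y, III-6 X^U X^u, III-7 X^U Y, III-8 X^u X^u.
In this assignment every recorded phenotype matches its genotype and every non-founder's genotype is obtainable from its parents' genotypes, so the pedigree is consistent.

Yes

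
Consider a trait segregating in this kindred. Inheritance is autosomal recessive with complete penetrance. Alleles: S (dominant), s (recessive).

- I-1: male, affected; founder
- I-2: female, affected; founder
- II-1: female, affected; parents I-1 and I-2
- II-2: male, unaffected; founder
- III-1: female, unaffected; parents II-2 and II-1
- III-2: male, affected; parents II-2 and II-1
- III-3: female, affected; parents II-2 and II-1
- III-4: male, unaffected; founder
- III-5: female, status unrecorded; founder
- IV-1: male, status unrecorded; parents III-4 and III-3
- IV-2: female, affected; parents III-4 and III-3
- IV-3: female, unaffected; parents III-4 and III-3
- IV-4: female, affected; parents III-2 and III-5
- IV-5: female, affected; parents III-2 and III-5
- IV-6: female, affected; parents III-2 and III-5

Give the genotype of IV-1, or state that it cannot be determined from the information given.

cannot be determined

IV-1's phenotype is unrecorded, and no parent or child forces a single allele at both positions; consistent genotype assignments exist with IV-1 as Ss or ss.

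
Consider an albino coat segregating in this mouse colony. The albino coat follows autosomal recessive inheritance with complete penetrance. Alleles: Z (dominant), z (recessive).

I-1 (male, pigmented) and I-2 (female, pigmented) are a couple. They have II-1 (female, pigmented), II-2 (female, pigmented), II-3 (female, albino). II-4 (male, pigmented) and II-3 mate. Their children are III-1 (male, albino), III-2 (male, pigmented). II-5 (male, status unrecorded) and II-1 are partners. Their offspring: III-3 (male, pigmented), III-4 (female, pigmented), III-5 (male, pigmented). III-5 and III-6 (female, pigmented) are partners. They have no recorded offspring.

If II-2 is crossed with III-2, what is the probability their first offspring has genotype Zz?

1/2

I-1 is pigmented so carries Z and passed z to II-3 (zz), so I-1 is Zz.
I-2 is pigmented so carries Z and passed z to II-3 (zz), so I-2 is Zz.
II-2 is a pigmented offspring of I-1 (Zz) × I-2 (Zz), whose cross gives 1/4 ZZ : 1/2 Zz : 1/4 zz; conditioning on being pigmented, II-2 is ZZ with probability 1/3, Zz with probability 2/3.
III-2 is pigmented so carries Z and received z from II-3 (zz), so III-2 is Zz.
Summing over parental genotype combinations, P(offspring has genotype Zz) = 1/3·1/2 + 2/3·1/2 = 1/2.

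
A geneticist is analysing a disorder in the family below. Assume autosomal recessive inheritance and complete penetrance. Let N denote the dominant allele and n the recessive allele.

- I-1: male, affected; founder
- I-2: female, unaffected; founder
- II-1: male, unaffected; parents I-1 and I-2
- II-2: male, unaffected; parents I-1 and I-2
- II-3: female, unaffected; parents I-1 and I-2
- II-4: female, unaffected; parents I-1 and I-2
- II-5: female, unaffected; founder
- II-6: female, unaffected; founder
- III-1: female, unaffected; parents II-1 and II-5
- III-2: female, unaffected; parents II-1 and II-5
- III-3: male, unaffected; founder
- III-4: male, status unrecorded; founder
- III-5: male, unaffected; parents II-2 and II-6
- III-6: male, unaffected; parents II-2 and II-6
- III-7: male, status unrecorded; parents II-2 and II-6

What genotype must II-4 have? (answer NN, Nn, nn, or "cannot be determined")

From phenotype alone, II-4 is NN or Nn.
II-4 is unaffected so carries N and received n from I-1 (nn), so II-4 is Nn.

Nn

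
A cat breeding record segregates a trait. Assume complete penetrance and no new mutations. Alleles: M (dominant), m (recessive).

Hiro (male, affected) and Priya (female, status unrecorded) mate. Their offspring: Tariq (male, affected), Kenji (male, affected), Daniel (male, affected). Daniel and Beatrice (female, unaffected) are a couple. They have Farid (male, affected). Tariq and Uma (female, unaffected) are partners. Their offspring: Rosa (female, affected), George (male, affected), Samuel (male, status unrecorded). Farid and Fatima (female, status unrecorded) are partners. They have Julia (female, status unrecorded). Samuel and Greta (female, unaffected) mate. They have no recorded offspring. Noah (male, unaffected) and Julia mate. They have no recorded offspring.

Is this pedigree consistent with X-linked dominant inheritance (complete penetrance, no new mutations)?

No

Under X-linked dominant, Farid (affected, male) cannot arise from Daniel (affected) × Beatrice (unaffected).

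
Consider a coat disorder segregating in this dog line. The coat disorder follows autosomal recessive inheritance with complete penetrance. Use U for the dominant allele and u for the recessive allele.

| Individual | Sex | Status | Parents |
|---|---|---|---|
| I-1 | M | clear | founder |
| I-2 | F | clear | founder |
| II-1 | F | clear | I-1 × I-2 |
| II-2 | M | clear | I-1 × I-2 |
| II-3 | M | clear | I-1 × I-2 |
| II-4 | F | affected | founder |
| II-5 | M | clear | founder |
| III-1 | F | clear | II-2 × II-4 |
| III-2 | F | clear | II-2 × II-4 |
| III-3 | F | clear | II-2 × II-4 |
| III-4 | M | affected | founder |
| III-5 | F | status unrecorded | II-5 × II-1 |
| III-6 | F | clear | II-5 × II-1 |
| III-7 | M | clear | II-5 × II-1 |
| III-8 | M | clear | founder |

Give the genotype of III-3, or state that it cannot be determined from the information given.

From phenotype alone, III-3 is UU or Uu.
III-3 is clear so carries U and received u from II-4 (uu), so III-3 is Uu.

Uu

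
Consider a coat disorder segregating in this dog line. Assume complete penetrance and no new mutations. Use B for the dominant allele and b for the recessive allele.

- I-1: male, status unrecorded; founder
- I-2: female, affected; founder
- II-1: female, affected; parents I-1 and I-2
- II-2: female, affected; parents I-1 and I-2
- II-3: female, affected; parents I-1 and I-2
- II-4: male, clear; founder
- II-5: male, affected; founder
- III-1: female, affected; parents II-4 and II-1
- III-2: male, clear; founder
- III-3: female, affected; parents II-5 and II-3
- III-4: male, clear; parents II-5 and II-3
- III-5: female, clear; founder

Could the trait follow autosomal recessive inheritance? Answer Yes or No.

No

Under autosomal recessive, III-4 (clear, male) cannot arise from II-5 (affected) × II-3 (affected).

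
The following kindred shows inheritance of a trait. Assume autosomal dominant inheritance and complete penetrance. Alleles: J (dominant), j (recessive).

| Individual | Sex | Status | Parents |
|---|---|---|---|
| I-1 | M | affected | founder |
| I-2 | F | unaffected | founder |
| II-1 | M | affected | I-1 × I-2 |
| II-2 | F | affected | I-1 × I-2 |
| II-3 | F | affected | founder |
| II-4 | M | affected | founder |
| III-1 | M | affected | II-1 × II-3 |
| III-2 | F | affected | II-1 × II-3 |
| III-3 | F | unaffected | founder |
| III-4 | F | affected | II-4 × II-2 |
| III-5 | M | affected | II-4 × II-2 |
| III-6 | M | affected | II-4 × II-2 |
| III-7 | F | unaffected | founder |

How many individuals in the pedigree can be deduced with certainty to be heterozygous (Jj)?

Obligate heterozygotes: II-1 is affected so carries J and received j from I-2 (jj), so II-1 is Jj; II-2 is affected so carries J and received j from I-2 (jj), so II-2 is Jj.
Every other individual is either homozygous by phenotype or has at least one consistent homozygous assignment, so the count is 2.

2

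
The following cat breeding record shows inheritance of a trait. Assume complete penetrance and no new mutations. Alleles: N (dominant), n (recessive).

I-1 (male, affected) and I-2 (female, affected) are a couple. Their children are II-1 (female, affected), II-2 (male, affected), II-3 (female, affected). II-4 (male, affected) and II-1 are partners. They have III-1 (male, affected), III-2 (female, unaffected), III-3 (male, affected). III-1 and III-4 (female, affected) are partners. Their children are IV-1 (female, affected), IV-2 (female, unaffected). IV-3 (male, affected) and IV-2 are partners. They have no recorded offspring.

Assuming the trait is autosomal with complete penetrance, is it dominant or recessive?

II-4 and II-1 are both affected yet have an unaffected child III-2. Under a recessive model two affected parents are homozygous and every child would be affected, so the trait cannot be recessive.

dominant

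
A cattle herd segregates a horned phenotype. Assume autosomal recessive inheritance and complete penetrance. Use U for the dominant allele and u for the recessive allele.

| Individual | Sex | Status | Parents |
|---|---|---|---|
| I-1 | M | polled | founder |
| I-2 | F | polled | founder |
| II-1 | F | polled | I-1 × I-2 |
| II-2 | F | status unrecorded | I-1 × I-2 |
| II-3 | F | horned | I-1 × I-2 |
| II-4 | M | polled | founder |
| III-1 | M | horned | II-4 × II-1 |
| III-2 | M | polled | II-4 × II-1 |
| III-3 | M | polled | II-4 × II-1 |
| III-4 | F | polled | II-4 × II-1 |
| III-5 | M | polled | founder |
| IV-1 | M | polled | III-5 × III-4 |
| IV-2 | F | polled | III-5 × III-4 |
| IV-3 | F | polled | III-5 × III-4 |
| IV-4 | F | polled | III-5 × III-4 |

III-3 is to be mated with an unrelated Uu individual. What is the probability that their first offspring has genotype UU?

1/3

II-4 is polled so carries U and passed u to III-1 (uu), so II-4 is Uu.
II-1 is polled so carries U and passed u to III-1 (uu), so II-1 is Uu.
III-3 is a polled offspring of II-4 (Uu) × II-1 (Uu), whose cross gives 1/4 UU : 1/2 Uu : 1/4 uu; conditioning on being polled, III-3 is UU with probability 1/3, Uu with probability 2/3.
Summing over parental genotype combinations, P(offspring has genotype UU) = 1/3·1/2 + 2/3·1/4 = 1/3.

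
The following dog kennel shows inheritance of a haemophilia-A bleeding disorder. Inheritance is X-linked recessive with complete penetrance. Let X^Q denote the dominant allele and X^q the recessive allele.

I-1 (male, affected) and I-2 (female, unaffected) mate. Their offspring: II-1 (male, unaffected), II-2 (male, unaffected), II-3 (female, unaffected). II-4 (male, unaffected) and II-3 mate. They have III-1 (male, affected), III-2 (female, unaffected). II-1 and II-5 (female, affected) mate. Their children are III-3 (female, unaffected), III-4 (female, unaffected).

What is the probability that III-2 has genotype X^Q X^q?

II-4 is unaffected, so II-4 is X^Q Y.
II-3 is unaffected so carries Q and received q from I-1 (X^q Y), so II-3 is X^Q X^q.
Their cross gives offspring ratios 1/2 X^Q X^Q : 1/2 X^Q X^q. Conditioning on III-2 being unaffected, P(X^Q X^q) = 1/2 / 1 = 1/2.

1/2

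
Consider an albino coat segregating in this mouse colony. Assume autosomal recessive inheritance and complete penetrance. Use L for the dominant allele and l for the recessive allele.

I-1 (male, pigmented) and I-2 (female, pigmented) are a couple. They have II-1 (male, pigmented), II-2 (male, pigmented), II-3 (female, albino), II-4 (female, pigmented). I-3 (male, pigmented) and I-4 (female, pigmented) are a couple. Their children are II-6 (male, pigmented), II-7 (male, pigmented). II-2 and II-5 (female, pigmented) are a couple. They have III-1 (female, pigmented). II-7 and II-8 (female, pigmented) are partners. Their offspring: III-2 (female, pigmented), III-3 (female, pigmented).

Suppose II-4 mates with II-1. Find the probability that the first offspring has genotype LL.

I-1 is pigmented so carries L and passed l to II-3 (ll), so I-1 is Ll.
I-2 is pigmented so carries L and passed l to II-3 (ll), so I-2 is Ll.
II-4 is a pigmented offspring of I-1 (Ll) × I-2 (Ll), whose cross gives 1/4 LL : 1/2 Ll : 1/4 ll; conditioning on being pigmented, II-4 is LL with probability 1/3, Ll with probability 2/3.
II-1 is a pigmented offspring of I-1 (Ll) × I-2 (Ll), whose cross gives 1/4 LL : 1/2 Ll : 1/4 ll; conditioning on being pigmented, II-1 is LL with probability 1/3, Ll with probability 2/3.
Summing over parental genotype combinations, P(offspring has genotype LL) = 1/9·1 + 2/9·1/2 + 2/9·1/2 + 4/9·1/4 = 4/9.

4/9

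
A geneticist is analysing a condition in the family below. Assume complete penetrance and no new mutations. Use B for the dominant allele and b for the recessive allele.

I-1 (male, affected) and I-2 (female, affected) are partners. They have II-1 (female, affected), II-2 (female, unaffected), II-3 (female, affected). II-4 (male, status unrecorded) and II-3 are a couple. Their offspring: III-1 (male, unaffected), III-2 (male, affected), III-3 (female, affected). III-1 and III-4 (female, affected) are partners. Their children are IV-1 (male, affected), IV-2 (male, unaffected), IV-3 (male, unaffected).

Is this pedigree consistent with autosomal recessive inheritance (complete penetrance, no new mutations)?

No

Under autosomal recessive, II-2 (unaffected, female) cannot arise from I-1 (affected) × I-2 (affected).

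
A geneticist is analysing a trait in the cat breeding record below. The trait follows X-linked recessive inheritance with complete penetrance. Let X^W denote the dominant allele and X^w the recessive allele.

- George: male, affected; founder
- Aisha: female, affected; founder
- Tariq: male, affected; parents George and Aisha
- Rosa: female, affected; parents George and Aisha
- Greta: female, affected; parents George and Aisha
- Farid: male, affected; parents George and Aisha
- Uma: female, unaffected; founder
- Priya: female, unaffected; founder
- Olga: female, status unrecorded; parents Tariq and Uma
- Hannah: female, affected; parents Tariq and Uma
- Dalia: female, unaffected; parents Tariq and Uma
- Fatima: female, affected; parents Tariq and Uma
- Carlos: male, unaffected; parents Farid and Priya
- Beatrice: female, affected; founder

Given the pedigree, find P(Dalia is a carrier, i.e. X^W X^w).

Dalia is unaffected so carries W and received w from Tariq (X^w Y), so Dalia is X^W X^w, giving P(X^W X^w) = 1.

1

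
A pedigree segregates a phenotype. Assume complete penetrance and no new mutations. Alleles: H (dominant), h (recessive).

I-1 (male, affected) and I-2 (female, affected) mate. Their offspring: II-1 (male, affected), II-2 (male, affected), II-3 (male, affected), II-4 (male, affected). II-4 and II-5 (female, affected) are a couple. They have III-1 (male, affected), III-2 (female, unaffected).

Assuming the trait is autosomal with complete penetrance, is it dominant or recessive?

dominant

II-4 and II-5 are both affected yet have an unaffected child III-2. Under a recessive model two affected parents are homozygous and every child would be affected, so the trait cannot be recessive.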